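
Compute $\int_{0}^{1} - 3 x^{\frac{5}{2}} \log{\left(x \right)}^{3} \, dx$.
$\frac{288}{2401}$

Consider the simpler parametrised integral
$$J(a) = \int_{0}^{1} - 3 x^{a} \, dx = - \frac{3}{a + 1}.$$

Differentiating under the integral sign brings down a factor of $\ln x$:
$$\frac{dJ}{da} = \int_{0}^{1} - 3 x^{a} \log{\left(x \right)} \, dx = \frac{3}{\left(a + 1\right)^{2}}.$$

Repeating $3$ times in total — each differentiation brings down another $\ln x$ — gives
$$\frac{d^{3}J}{da^{3}} = \int_{0}^{1} - 3 x^{a} \log{\left(x \right)}^{3} \, dx = \frac{18}{\left(a + 1\right)^{4}},$$
and the integrand here is exactly the target integrand, so $I = \frac{18}{\left(a + 1\right)^{4}}$.

Setting $a = \frac{5}{2}$:
$$I = \frac{288}{2401}.$$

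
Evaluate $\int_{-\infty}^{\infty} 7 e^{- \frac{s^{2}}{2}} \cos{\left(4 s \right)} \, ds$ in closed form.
$\frac{7 \sqrt{2} \sqrt{\pi}}{e^{8}}$

Let $b$ denote the cosine frequency and define $I(b) = \int_{-\infty}^{\infty} 7 e^{- \frac{s^{2}}{2}} \cos{\left(b s \right)} \, ds$.

Differentiating under the integral sign,
$$I'(b) = \int_{-\infty}^{\infty} - 7 s e^{- \frac{s^{2}}{2}} \sin{\left(b s \right)} \, ds.$$

Integrate $\int_{-\infty}^{\infty} s \sin(b s)\, e^{- \frac{s^{2}}{2}}\, ds$ by parts with $u = \sin(b s)$ and $dv = s\, e^{- \frac{s^{2}}{2}}\, ds$, giving $v = - e^{- \frac{s^{2}}{2}}$. The boundary term vanishes and
$$\int_{-\infty}^{\infty} s \sin(b s)\, e^{- \frac{s^{2}}{2}}\, ds = b \int_{-\infty}^{\infty} \cos(b s)\, e^{- \frac{s^{2}}{2}}\, ds,$$
so $I'(b) = - b\, I(b)$.

This is a separable first-order ODE; solving with the initial condition $I(0) = \int_{-\infty}^{\infty} 7 e^{- \frac{s^{2}}{2}}\,ds = 7 \sqrt{2} \sqrt{\pi}$ gives
$$I(b) = 7 \sqrt{2} \sqrt{\pi} e^{- \frac{b^{2}}{2}}.$$

Setting $b = 4$:
$$I = \frac{7 \sqrt{2} \sqrt{\pi}}{e^{8}}.$$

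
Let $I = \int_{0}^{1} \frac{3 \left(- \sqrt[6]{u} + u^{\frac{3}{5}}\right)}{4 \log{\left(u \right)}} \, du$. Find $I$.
$- \frac{3 \log{\left(35 \right)}}{4} - \frac{\log{\left(3 \right)}}{4} + \log{\left(24 \right)}$

Consider the one-parameter family: let $I(a) = \int_{0}^{1} \frac{3 \left(u^{\frac{3}{5}} - u^{a}\right)}{4 \log{\left(u \right)}} \, du$.

Since $\dfrac{\partial}{\partial a}\,u^{a} = u^{a} \ln u$, the $\ln u$ in the denominator cancels and
$$\frac{dI}{da} = \int_{0}^{1} - \frac{3}{4} u^{a} \, du = - \frac{3}{4} \left[\frac{u^{a+1}}{a+1}\right]_0^1 = - \frac{3}{4 a + 4}.$$

Integrating with respect to $a$ gives $I(a) = - \log{\left(\frac{10^{\frac{3}{4}} \left(a + 1\right)^{\frac{3}{4}}}{8} \right)} + C$.

At $a = \frac{3}{5}$ the integrand is identically $0$, so $I(\frac{3}{5}) = 0$. The closed form gives $0$, hence $C = 0$.

Setting $a = \frac{1}{6}$:
$$I = - \frac{3 \log{\left(35 \right)}}{4} - \frac{\log{\left(3 \right)}}{4} + \log{\left(24 \right)}.$$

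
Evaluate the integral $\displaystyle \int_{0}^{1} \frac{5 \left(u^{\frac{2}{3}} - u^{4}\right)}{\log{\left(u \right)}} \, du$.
$- \log{\left(243 \right)}$

Introduce a parameter $a$ in the exponent: let $I(a) = \int_{0}^{1} \frac{5 \left(- u^{4} + u^{a}\right)}{\log{\left(u \right)}} \, du$.

Since $\dfrac{\partial}{\partial a}\,u^{a} = u^{a} \ln u$, the $\ln u$ in the denominator cancels and
$$\frac{dI}{da} = \int_{0}^{1} 5 u^{a} \, du = 5 \left[\frac{u^{a+1}}{a+1}\right]_0^1 = \frac{5}{a + 1}.$$

Integrating with respect to $a$ gives $I(a) = \log{\left(\frac{\left(a + 1\right)^{5}}{3125} \right)} + C$.

At $a = 4$ the integrand is identically $0$, so $I(4) = 0$. The closed form gives $0$, hence $C = 0$.

Setting $a = \frac{2}{3}$:
$$I = - \log{\left(243 \right)}.$$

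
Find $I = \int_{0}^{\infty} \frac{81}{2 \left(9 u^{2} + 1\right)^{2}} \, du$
$\frac{27 \pi}{8}$

Recall the elementary integral
$$J(a) = \int_{0}^{\infty} \frac{1}{2 \left(a^{2} + u^{2}\right)} \, du = \frac{\pi}{4 a}.$$

Differentiating under the integral sign with respect to $a$,
$$\frac{dJ}{da} = \int_{0}^{\infty} - \frac{a}{\left(a^{2} + u^{2}\right)^{2}} \, du = - \frac{\pi}{4 a^{2}},$$
so $\int_{0}^{\infty} \frac{1}{2 \left(a^{2} + u^{2}\right)^{2}} \, du = \frac{\pi}{8 a^{3}}$.

Setting $a = \frac{1}{3}$:
$$I = \frac{27 \pi}{8}.$$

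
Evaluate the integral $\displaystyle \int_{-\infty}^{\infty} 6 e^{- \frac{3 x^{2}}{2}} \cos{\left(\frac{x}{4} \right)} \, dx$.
$\frac{2 \sqrt{6} \sqrt{\pi}}{e^{\frac{1}{96}}}$

Treat the cosine frequency as a parameter and define $I(b) = \int_{-\infty}^{\infty} 6 e^{- \frac{3 x^{2}}{2}} \cos{\left(b x \right)} \, dx$.

Differentiating under the integral sign,
$$I'(b) = \int_{-\infty}^{\infty} - 6 x e^{- \frac{3 x^{2}}{2}} \sin{\left(b x \right)} \, dx.$$

Integrate $\int_{-\infty}^{\infty} x \sin(b x)\, e^{- \frac{3 x^{2}}{2}}\, dx$ by parts with $u = \sin(b x)$ and $dv = x\, e^{- \frac{3 x^{2}}{2}}\, dx$, giving $v = - \frac{e^{- \frac{3 x^{2}}{2}}}{3}$. The boundary term vanishes and
$$\int_{-\infty}^{\infty} x \sin(b x)\, e^{- \frac{3 x^{2}}{2}}\, dx = \frac{b}{3} \int_{-\infty}^{\infty} \cos(b x)\, e^{- \frac{3 x^{2}}{2}}\, dx,$$
so $I'(b) = - \frac{b}{3}\, I(b)$.

This is a separable first-order ODE; solving with the initial condition $I(0) = \int_{-\infty}^{\infty} 6 e^{- \frac{3 x^{2}}{2}}\,dx = 2 \sqrt{6} \sqrt{\pi}$ gives
$$I(b) = 2 \sqrt{6} \sqrt{\pi} e^{- \frac{b^{2}}{6}}.$$

Setting $b = \frac{1}{4}$:
$$I = \frac{2 \sqrt{6} \sqrt{\pi}}{e^{\frac{1}{96}}}.$$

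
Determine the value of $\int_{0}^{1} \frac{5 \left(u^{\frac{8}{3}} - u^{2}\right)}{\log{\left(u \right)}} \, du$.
$- \log{\left(\frac{59049}{161051} \right)}$

Introduce a parameter $a$ in the exponent: let $I(a) = \int_{0}^{1} \frac{5 \left(u^{\frac{8}{3}} - u^{a}\right)}{\log{\left(u \right)}} \, du$.

Since $\dfrac{\partial}{\partial a}\,u^{a} = u^{a} \ln u$, the $\ln u$ in the denominator cancels and
$$\frac{dI}{da} = \int_{0}^{1} -5 u^{a} \, du = -5 \left[\frac{u^{a+1}}{a+1}\right]_0^1 = - \frac{5}{a + 1}.$$

Integrating with respect to $a$ gives $I(a) = - \log{\left(\frac{243 \left(a + 1\right)^{5}}{161051} \right)} + C$.

At $a = \frac{8}{3}$ the integrand is identically $0$, so $I(\frac{8}{3}) = 0$. The closed form gives $0$, hence $C = 0$.

Setting $a = 2$:
$$I = - \log{\left(\frac{59049}{161051} \right)}.$$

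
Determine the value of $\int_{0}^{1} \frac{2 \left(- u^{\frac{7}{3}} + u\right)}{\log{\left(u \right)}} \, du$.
$\log{\left(\frac{9}{25} \right)}$

Consider the one-parameter family: let $I(a) = \int_{0}^{1} \frac{2 \left(- u^{\frac{7}{3}} + u^{a}\right)}{\log{\left(u \right)}} \, du$.

Since $\dfrac{\partial}{\partial a}\,u^{a} = u^{a} \ln u$, the $\ln u$ in the denominator cancels and
$$\frac{dI}{da} = \int_{0}^{1} 2 u^{a} \, du = 2 \left[\frac{u^{a+1}}{a+1}\right]_0^1 = \frac{2}{a + 1}.$$

Integrating with respect to $a$ gives $I(a) = \log{\left(\frac{9 \left(a + 1\right)^{2}}{100} \right)} + C$.

At $a = \frac{7}{3}$ the integrand is identically $0$, so $I(\frac{7}{3}) = 0$. The closed form gives $0$, hence $C = 0$.

Setting $a = 1$:
$$I = \log{\left(\frac{9}{25} \right)}.$$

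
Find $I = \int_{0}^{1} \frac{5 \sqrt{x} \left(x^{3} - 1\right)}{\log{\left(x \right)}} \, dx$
$\log{\left(243 \right)}$

Replace the exponent $\frac{1}{2}$ by a parameter $a$: let $I(a) = \int_{0}^{1} \frac{5 \left(x^{\frac{7}{2}} - x^{a}\right)}{\log{\left(x \right)}} \, dx$.

Since $\dfrac{\partial}{\partial a}\,x^{a} = x^{a} \ln x$, the $\ln x$ in the denominator cancels and
$$\frac{dI}{da} = \int_{0}^{1} -5 x^{a} \, dx = -5 \left[\frac{x^{a+1}}{a+1}\right]_0^1 = - \frac{5}{a + 1}.$$

Integrating with respect to $a$ gives $I(a) = - \log{\left(\frac{32 \left(a + 1\right)^{5}}{59049} \right)} + C$.

At $a = \frac{7}{2}$ the integrand is identically $0$, so $I(\frac{7}{2}) = 0$. The closed form gives $0$, hence $C = 0$.

Setting $a = \frac{1}{2}$:
$$I = \log{\left(243 \right)}.$$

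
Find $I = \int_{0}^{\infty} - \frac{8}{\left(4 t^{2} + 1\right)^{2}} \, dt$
$- \pi$

Start from the standard arctangent integral
$$J(a) = \int_{0}^{\infty} - \frac{1}{2 \left(a^{2} + t^{2}\right)} \, dt = - \frac{\pi}{4 a}.$$

Differentiating under the integral sign with respect to $a$,
$$\frac{dJ}{da} = \int_{0}^{\infty} \frac{a}{\left(a^{2} + t^{2}\right)^{2}} \, dt = \frac{\pi}{4 a^{2}},$$
so $\int_{0}^{\infty} - \frac{1}{2 \left(a^{2} + t^{2}\right)^{2}} \, dt = - \frac{\pi}{8 a^{3}}$.

Setting $a = \frac{1}{2}$:
$$I = - \pi.$$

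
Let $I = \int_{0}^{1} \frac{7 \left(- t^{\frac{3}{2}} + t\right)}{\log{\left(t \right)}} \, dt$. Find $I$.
$\log{\left(\frac{16384}{78125} \right)}$

Consider the one-parameter family: let $I(a) = \int_{0}^{1} \frac{7 \left(t - t^{a}\right)}{\log{\left(t \right)}} \, dt$.

Since $\dfrac{\partial}{\partial a}\,t^{a} = t^{a} \ln t$, the $\ln t$ in the denominator cancels and
$$\frac{dI}{da} = \int_{0}^{1} -7 t^{a} \, dt = -7 \left[\frac{t^{a+1}}{a+1}\right]_0^1 = - \frac{7}{a + 1}.$$

Integrating with respect to $a$ gives $I(a) = \log{\left(\frac{128}{\left(a + 1\right)^{7}} \right)} + C$.

At $a = 1$ the integrand is identically $0$, so $I(1) = 0$. The closed form gives $0$, hence $C = 0$.

Setting $a = \frac{3}{2}$:
$$I = \log{\left(\frac{16384}{78125} \right)}.$$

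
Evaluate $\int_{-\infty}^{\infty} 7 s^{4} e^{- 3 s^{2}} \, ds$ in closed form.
$\frac{7 \sqrt{3} \sqrt{\pi}}{36}$

Begin with the known integral
$$J(a) = \int_{-\infty}^{\infty} 7 e^{- a s^{2}} \, ds = \frac{7 \sqrt{\pi}}{\sqrt{a}}.$$

Differentiating under the integral sign brings down a factor of $(-s^2)$:
$$\frac{dJ}{da} = \int_{-\infty}^{\infty} - 7 s^{2} e^{- a s^{2}} \, ds = - \frac{7 \sqrt{\pi}}{2 a^{\frac{3}{2}}}.$$

Repeating twice in total — each differentiation brings down another $(-s^2)$ — gives
$$\frac{d^{2}J}{da^{2}} = \int_{-\infty}^{\infty} 7 s^{4} e^{- a s^{2}} \, ds = \frac{21 \sqrt{\pi}}{4 a^{\frac{5}{2}}},$$
and the integrand here is exactly the target integrand, so $I = \frac{21 \sqrt{\pi}}{4 a^{\frac{5}{2}}}$.

Setting $a = 3$:
$$I = \frac{7 \sqrt{3} \sqrt{\pi}}{36}.$$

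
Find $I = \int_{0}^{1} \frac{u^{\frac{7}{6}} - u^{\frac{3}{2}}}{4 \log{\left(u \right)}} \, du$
$- \frac{\log{\left(15 \right)}}{4} + \frac{\log{\left(13 \right)}}{4}$

Replace the exponent $\frac{7}{6}$ by a parameter $a$: let $I(a) = \int_{0}^{1} \frac{- u^{\frac{3}{2}} + u^{a}}{4 \log{\left(u \right)}} \, du$.

Since $\dfrac{\partial}{\partial a}\,u^{a} = u^{a} \ln u$, the $\ln u$ in the denominator cancels and
$$\frac{dI}{da} = \int_{0}^{1} \frac{1}{4} u^{a} \, du = \frac{1}{4} \left[\frac{u^{a+1}}{a+1}\right]_0^1 = \frac{1}{4 \left(a + 1\right)}.$$

Integrating with respect to $a$ gives $I(a) = \frac{\log{\left(a + 1 \right)}}{4} - \frac{\log{\left(5 \right)}}{4} + \frac{\log{\left(2 \right)}}{4} + C$.

At $a = \frac{3}{2}$ the integrand is identically $0$, so $I(\frac{3}{2}) = 0$. The closed form gives $0$, hence $C = 0$.

Setting $a = \frac{7}{6}$:
$$I = - \frac{\log{\left(15 \right)}}{4} + \frac{\log{\left(13 \right)}}{4}.$$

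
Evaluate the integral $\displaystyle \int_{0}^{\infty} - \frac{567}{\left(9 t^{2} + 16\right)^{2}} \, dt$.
$- \frac{189 \pi}{256}$

Begin with the known result
$$J(a) = \int_{0}^{\infty} - \frac{7}{a^{2} + t^{2}} \, dt = - \frac{7 \pi}{2 a}.$$

Differentiating under the integral sign with respect to $a$,
$$\frac{dJ}{da} = \int_{0}^{\infty} \frac{14 a}{\left(a^{2} + t^{2}\right)^{2}} \, dt = \frac{7 \pi}{2 a^{2}},$$
so $\int_{0}^{\infty} - \frac{7}{\left(a^{2} + t^{2}\right)^{2}} \, dt = - \frac{7 \pi}{4 a^{3}}$.

Setting $a = \frac{4}{3}$:
$$I = - \frac{189 \pi}{256}.$$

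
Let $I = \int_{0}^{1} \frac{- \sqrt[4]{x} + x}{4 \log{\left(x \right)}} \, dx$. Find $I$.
$\log{\left(\frac{10^{\frac{3}{4}}}{5} \right)}$

Replace the exponent $\frac{1}{4}$ by a parameter $a$: let $I(a) = \int_{0}^{1} \frac{x - x^{a}}{4 \log{\left(x \right)}} \, dx$.

Since $\dfrac{\partial}{\partial a}\,x^{a} = x^{a} \ln x$, the $\ln x$ in the denominator cancels and
$$\frac{dI}{da} = \int_{0}^{1} - \frac{1}{4} x^{a} \, dx = - \frac{1}{4} \left[\frac{x^{a+1}}{a+1}\right]_0^1 = - \frac{1}{4 a + 4}.$$

Integrating with respect to $a$ gives $I(a) = - \frac{\log{\left(a + 1 \right)}}{4} + \frac{\log{\left(2 \right)}}{4} + C$.

At $a = 1$ the integrand is identically $0$, so $I(1) = 0$. The closed form gives $0$, hence $C = 0$.

Setting $a = \frac{1}{4}$:
$$I = \log{\left(\frac{10^{\frac{3}{4}}}{5} \right)}.$$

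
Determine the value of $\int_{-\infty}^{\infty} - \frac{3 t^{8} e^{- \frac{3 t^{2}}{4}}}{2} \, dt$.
$- \frac{560 \sqrt{3} \sqrt{\pi}}{27}$

Begin with the known integral
$$J(a) = \int_{-\infty}^{\infty} - \frac{3 e^{- a t^{2}}}{2} \, dt = - \frac{3 \sqrt{\pi}}{2 \sqrt{a}}.$$

Differentiating under the integral sign brings down a factor of $(-t^2)$:
$$\frac{dJ}{da} = \int_{-\infty}^{\infty} \frac{3 t^{2} e^{- a t^{2}}}{2} \, dt = \frac{3 \sqrt{\pi}}{4 a^{\frac{3}{2}}}.$$

Repeating $4$ times in total — each differentiation brings down another $(-t^2)$ — gives
$$\frac{d^{4}J}{da^{4}} = \int_{-\infty}^{\infty} - \frac{3 t^{8} e^{- a t^{2}}}{2} \, dt = - \frac{315 \sqrt{\pi}}{32 a^{\frac{9}{2}}},$$
and the integrand here is exactly the target integrand, so $I = - \frac{315 \sqrt{\pi}}{32 a^{\frac{9}{2}}}$.

Setting $a = \frac{3}{4}$:
$$I = - \frac{560 \sqrt{3} \sqrt{\pi}}{27}.$$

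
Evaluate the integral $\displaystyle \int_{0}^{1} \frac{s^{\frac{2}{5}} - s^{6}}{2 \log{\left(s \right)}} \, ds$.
$- \frac{\log{\left(5 \right)}}{2}$

Replace the exponent $6$ by a parameter $a$: let $I(a) = \int_{0}^{1} \frac{s^{\frac{2}{5}} - s^{a}}{2 \log{\left(s \right)}} \, ds$.

Since $\dfrac{\partial}{\partial a}\,s^{a} = s^{a} \ln s$, the $\ln s$ in the denominator cancels and
$$\frac{dI}{da} = \int_{0}^{1} - \frac{1}{2} s^{a} \, ds = - \frac{1}{2} \left[\frac{s^{a+1}}{a+1}\right]_0^1 = - \frac{1}{2 a + 2}.$$

Integrating with respect to $a$ gives $I(a) = - \frac{\log{\left(a + 1 \right)}}{2} - \frac{\log{\left(5 \right)}}{2} + \frac{\log{\left(7 \right)}}{2} + C$.

At $a = \frac{2}{5}$ the integrand is identically $0$, so $I(\frac{2}{5}) = 0$. The closed form gives $0$, hence $C = 0$.

Setting $a = 6$:
$$I = - \frac{\log{\left(5 \right)}}{2}.$$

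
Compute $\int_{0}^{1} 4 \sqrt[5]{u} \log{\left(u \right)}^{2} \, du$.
$\frac{125}{27}$

Begin with the known integral
$$J(a) = \int_{0}^{1} 4 u^{a} \, du = \frac{4}{a + 1}.$$

Differentiating under the integral sign brings down a factor of $\ln u$:
$$\frac{dJ}{da} = \int_{0}^{1} 4 u^{a} \log{\left(u \right)} \, du = - \frac{4}{\left(a + 1\right)^{2}}.$$

Repeating twice in total — each differentiation brings down another $\ln u$ — gives
$$\frac{d^{2}J}{da^{2}} = \int_{0}^{1} 4 u^{a} \log{\left(u \right)}^{2} \, du = \frac{8}{\left(a + 1\right)^{3}},$$
and the integrand here is exactly the target integrand, so $I = \frac{8}{\left(a + 1\right)^{3}}$.

Setting $a = \frac{1}{5}$:
$$I = \frac{125}{27}.$$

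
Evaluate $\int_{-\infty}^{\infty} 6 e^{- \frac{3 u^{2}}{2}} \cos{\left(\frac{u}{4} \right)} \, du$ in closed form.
$\frac{2 \sqrt{6} \sqrt{\pi}}{e^{\frac{1}{96}}}$

Treat the cosine frequency as a parameter and define $I(b) = \int_{-\infty}^{\infty} 6 e^{- \frac{3 u^{2}}{2}} \cos{\left(b u \right)} \, du$.

Differentiating under the integral sign,
$$I'(b) = \int_{-\infty}^{\infty} - 6 u e^{- \frac{3 u^{2}}{2}} \sin{\left(b u \right)} \, du.$$

Integrate $\int_{-\infty}^{\infty} u \sin(b u)\, e^{- \frac{3 u^{2}}{2}}\, du$ by parts with $w = \sin(b u)$ and $dv = u\, e^{- \frac{3 u^{2}}{2}}\, du$, giving $v = - \frac{e^{- \frac{3 u^{2}}{2}}}{3}$. The boundary term vanishes and
$$\int_{-\infty}^{\infty} u \sin(b u)\, e^{- \frac{3 u^{2}}{2}}\, du = \frac{b}{3} \int_{-\infty}^{\infty} \cos(b u)\, e^{- \frac{3 u^{2}}{2}}\, du,$$
so $I'(b) = - \frac{b}{3}\, I(b)$.

This is a separable first-order ODE; solving with the initial condition $I(0) = \int_{-\infty}^{\infty} 6 e^{- \frac{3 u^{2}}{2}}\,du = 2 \sqrt{6} \sqrt{\pi}$ gives
$$I(b) = 2 \sqrt{6} \sqrt{\pi} e^{- \frac{b^{2}}{6}}.$$

Setting $b = \frac{1}{4}$:
$$I = \frac{2 \sqrt{6} \sqrt{\pi}}{e^{\frac{1}{96}}}.$$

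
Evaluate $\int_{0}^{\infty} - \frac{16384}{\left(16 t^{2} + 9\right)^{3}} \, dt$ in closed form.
$- \frac{256 \pi}{81}$

Recall the elementary integral
$$J(a) = \int_{0}^{\infty} - \frac{4}{a^{2} + t^{2}} \, dt = - \frac{2 \pi}{a}.$$

Differentiating under the integral sign with respect to $a$,
$$\frac{dJ}{da} = \int_{0}^{\infty} \frac{8 a}{\left(a^{2} + t^{2}\right)^{2}} \, dt = \frac{2 \pi}{a^{2}},$$
so $\int_{0}^{\infty} - \frac{4}{\left(a^{2} + t^{2}\right)^{2}} \, dt = - \frac{\pi}{a^{3}}$.

Repeating — each differentiation of $1/(t^2+a^2)^j$ produces $-2ja/(t^2+a^2)^{j+1}$ — and dividing through by $-2ja$ at each step yields, after $2$ differentiations in total,
$$\int_{0}^{\infty} - \frac{4}{\left(a^{2} + t^{2}\right)^{3}} \, dt = - \frac{3 \pi}{4 a^{5}}.$$

Setting $a = \frac{3}{4}$:
$$I = - \frac{256 \pi}{81}.$$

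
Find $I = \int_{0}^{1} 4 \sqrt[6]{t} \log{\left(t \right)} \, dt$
$- \frac{144}{49}$

Start from the elementary integral
$$J(a) = \int_{0}^{1} 4 t^{a} \, dt = \frac{4}{a + 1}.$$

Differentiating under the integral sign brings down a factor of $\ln t$:
$$\frac{dJ}{da} = \int_{0}^{1} 4 t^{a} \log{\left(t \right)} \, dt = - \frac{4}{\left(a + 1\right)^{2}}.$$

The integral on the left is $I$, so $I = - \frac{4}{\left(a + 1\right)^{2}}$.

Setting $a = \frac{1}{6}$:
$$I = - \frac{144}{49}.$$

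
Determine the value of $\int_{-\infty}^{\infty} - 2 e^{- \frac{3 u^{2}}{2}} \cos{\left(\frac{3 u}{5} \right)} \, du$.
$- \frac{2 \sqrt{6} \sqrt{\pi}}{3 e^{\frac{3}{50}}}$

Let $b$ denote the cosine frequency and define $I(b) = \int_{-\infty}^{\infty} - 2 e^{- \frac{3 u^{2}}{2}} \cos{\left(b u \right)} \, du$.

Differentiating under the integral sign,
$$I'(b) = \int_{-\infty}^{\infty} 2 u e^{- \frac{3 u^{2}}{2}} \sin{\left(b u \right)} \, du.$$

Integrate $\int_{-\infty}^{\infty} u \sin(b u)\, e^{- \frac{3 u^{2}}{2}}\, du$ by parts with $w = \sin(b u)$ and $dv = u\, e^{- \frac{3 u^{2}}{2}}\, du$, giving $v = - \frac{e^{- \frac{3 u^{2}}{2}}}{3}$. The boundary term vanishes and
$$\int_{-\infty}^{\infty} u \sin(b u)\, e^{- \frac{3 u^{2}}{2}}\, du = \frac{b}{3} \int_{-\infty}^{\infty} \cos(b u)\, e^{- \frac{3 u^{2}}{2}}\, du,$$
so $I'(b) = - \frac{b}{3}\, I(b)$.

This is a separable first-order ODE; solving with the initial condition $I(0) = \int_{-\infty}^{\infty} - 2 e^{- \frac{3 u^{2}}{2}}\,du = - \frac{2 \sqrt{6} \sqrt{\pi}}{3}$ gives
$$I(b) = - \frac{2 \sqrt{6} \sqrt{\pi} e^{- \frac{b^{2}}{6}}}{3}.$$

Setting $b = \frac{3}{5}$:
$$I = - \frac{2 \sqrt{6} \sqrt{\pi}}{3 e^{\frac{3}{50}}}.$$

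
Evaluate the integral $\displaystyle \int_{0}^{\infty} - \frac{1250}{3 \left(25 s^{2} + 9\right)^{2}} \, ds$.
$- \frac{125 \pi}{162}$

Start from the standard arctangent integral
$$J(a) = \int_{0}^{\infty} - \frac{2}{3 \left(a^{2} + s^{2}\right)} \, ds = - \frac{\pi}{3 a}.$$

Differentiating under the integral sign with respect to $a$,
$$\frac{dJ}{da} = \int_{0}^{\infty} \frac{4 a}{3 \left(a^{2} + s^{2}\right)^{2}} \, ds = \frac{\pi}{3 a^{2}},$$
so $\int_{0}^{\infty} - \frac{2}{3 \left(a^{2} + s^{2}\right)^{2}} \, ds = - \frac{\pi}{6 a^{3}}$.

Setting $a = \frac{3}{5}$:
$$I = - \frac{125 \pi}{162}.$$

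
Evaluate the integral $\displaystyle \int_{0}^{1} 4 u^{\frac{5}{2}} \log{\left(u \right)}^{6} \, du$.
$\frac{368640}{823543}$

Consider the simpler parametrised integral
$$J(a) = \int_{0}^{1} 4 u^{a} \, du = \frac{4}{a + 1}.$$

Differentiating under the integral sign brings down a factor of $\ln u$:
$$\frac{dJ}{da} = \int_{0}^{1} 4 u^{a} \log{\left(u \right)} \, du = - \frac{4}{\left(a + 1\right)^{2}}.$$

Repeating $6$ times in total — each differentiation brings down another $\ln u$ — gives
$$\frac{d^{6}J}{da^{6}} = \int_{0}^{1} 4 u^{a} \log{\left(u \right)}^{6} \, du = \frac{2880}{\left(a + 1\right)^{7}},$$
and the integrand here is exactly the target integrand, so $I = \frac{2880}{\left(a + 1\right)^{7}}$.

Setting $a = \frac{5}{2}$:
$$I = \frac{368640}{823543}.$$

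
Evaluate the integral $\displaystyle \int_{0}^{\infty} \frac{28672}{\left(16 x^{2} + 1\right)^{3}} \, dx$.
$1344 \pi$

Start from the standard arctangent integral
$$J(a) = \int_{0}^{\infty} \frac{7}{a^{2} + x^{2}} \, dx = \frac{7 \pi}{2 a}.$$

Differentiating under the integral sign with respect to $a$,
$$\frac{dJ}{da} = \int_{0}^{\infty} - \frac{14 a}{\left(a^{2} + x^{2}\right)^{2}} \, dx = - \frac{7 \pi}{2 a^{2}},$$
so $\int_{0}^{\infty} \frac{7}{\left(a^{2} + x^{2}\right)^{2}} \, dx = \frac{7 \pi}{4 a^{3}}$.

Repeating — each differentiation of $1/(x^2+a^2)^j$ produces $-2ja/(x^2+a^2)^{j+1}$ — and dividing through by $-2ja$ at each step yields, after $2$ differentiations in total,
$$\int_{0}^{\infty} \frac{7}{\left(a^{2} + x^{2}\right)^{3}} \, dx = \frac{21 \pi}{16 a^{5}}.$$

Setting $a = \frac{1}{4}$:
$$I = 1344 \pi.$$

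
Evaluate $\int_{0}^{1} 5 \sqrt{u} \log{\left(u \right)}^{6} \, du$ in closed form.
$\frac{51200}{243}$

Start from the elementary integral
$$J(a) = \int_{0}^{1} 5 u^{a} \, du = \frac{5}{a + 1}.$$

Differentiating under the integral sign brings down a factor of $\ln u$:
$$\frac{dJ}{da} = \int_{0}^{1} 5 u^{a} \log{\left(u \right)} \, du = - \frac{5}{\left(a + 1\right)^{2}}.$$

Repeating $6$ times in total — each differentiation brings down another $\ln u$ — gives
$$\frac{d^{6}J}{da^{6}} = \int_{0}^{1} 5 u^{a} \log{\left(u \right)}^{6} \, du = \frac{3600}{\left(a + 1\right)^{7}},$$
and the integrand here is exactly the target integrand, so $I = \frac{3600}{\left(a + 1\right)^{7}}$.

Setting $a = \frac{1}{2}$:
$$I = \frac{51200}{243}.$$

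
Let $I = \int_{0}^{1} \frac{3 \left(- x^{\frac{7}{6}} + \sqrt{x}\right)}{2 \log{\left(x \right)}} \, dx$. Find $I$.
$- \frac{3 \log{\left(13 \right)}}{2} + 3 \log{\left(3 \right)}$

Replace the exponent $\frac{7}{6}$ by a parameter $a$: let $I(a) = \int_{0}^{1} \frac{3 \left(\sqrt{x} - x^{a}\right)}{2 \log{\left(x \right)}} \, dx$.

Since $\dfrac{\partial}{\partial a}\,x^{a} = x^{a} \ln x$, the $\ln x$ in the denominator cancels and
$$\frac{dI}{da} = \int_{0}^{1} - \frac{3}{2} x^{a} \, dx = - \frac{3}{2} \left[\frac{x^{a+1}}{a+1}\right]_0^1 = - \frac{3}{2 a + 2}.$$

Integrating with respect to $a$ gives $I(a) = - \log{\left(\frac{2 \sqrt{6} \left(a + 1\right)^{\frac{3}{2}}}{9} \right)} + C$.

At $a = \frac{1}{2}$ the integrand is identically $0$, so $I(\frac{1}{2}) = 0$. The closed form gives $0$, hence $C = 0$.

Setting $a = \frac{7}{6}$:
$$I = - \frac{3 \log{\left(13 \right)}}{2} + 3 \log{\left(3 \right)}.$$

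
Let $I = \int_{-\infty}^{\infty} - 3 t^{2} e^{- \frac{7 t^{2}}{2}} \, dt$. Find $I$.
$- \frac{3 \sqrt{14} \sqrt{\pi}}{49}$

Start from the elementary integral
$$J(a) = \int_{-\infty}^{\infty} - 3 e^{- a t^{2}} \, dt = - \frac{3 \sqrt{\pi}}{\sqrt{a}}.$$

Differentiating under the integral sign brings down a factor of $(-t^2)$:
$$\frac{dJ}{da} = \int_{-\infty}^{\infty} 3 t^{2} e^{- a t^{2}} \, dt = \frac{3 \sqrt{\pi}}{2 a^{\frac{3}{2}}}.$$

The integral on the left is $-I$, so $I = - \frac{3 \sqrt{\pi}}{2 a^{\frac{3}{2}}}$.

Setting $a = \frac{7}{2}$:
$$I = - \frac{3 \sqrt{14} \sqrt{\pi}}{49}.$$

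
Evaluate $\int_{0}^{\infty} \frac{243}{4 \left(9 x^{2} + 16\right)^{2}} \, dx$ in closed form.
$\frac{81 \pi}{1024}$

Begin with the known result
$$J(a) = \int_{0}^{\infty} \frac{3}{4 \left(a^{2} + x^{2}\right)} \, dx = \frac{3 \pi}{8 a}.$$

Differentiating under the integral sign with respect to $a$,
$$\frac{dJ}{da} = \int_{0}^{\infty} - \frac{3 a}{2 \left(a^{2} + x^{2}\right)^{2}} \, dx = - \frac{3 \pi}{8 a^{2}},$$
so $\int_{0}^{\infty} \frac{3}{4 \left(a^{2} + x^{2}\right)^{2}} \, dx = \frac{3 \pi}{16 a^{3}}$.

Setting $a = \frac{4}{3}$:
$$I = \frac{81 \pi}{1024}.$$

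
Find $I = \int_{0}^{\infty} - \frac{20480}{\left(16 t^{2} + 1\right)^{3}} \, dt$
$- 960 \pi$

Start from the standard arctangent integral
$$J(a) = \int_{0}^{\infty} - \frac{5}{a^{2} + t^{2}} \, dt = - \frac{5 \pi}{2 a}.$$

Differentiating under the integral sign with respect to $a$,
$$\frac{dJ}{da} = \int_{0}^{\infty} \frac{10 a}{\left(a^{2} + t^{2}\right)^{2}} \, dt = \frac{5 \pi}{2 a^{2}},$$
so $\int_{0}^{\infty} - \frac{5}{\left(a^{2} + t^{2}\right)^{2}} \, dt = - \frac{5 \pi}{4 a^{3}}$.

Repeating — each differentiation of $1/(t^2+a^2)^j$ produces $-2ja/(t^2+a^2)^{j+1}$ — and dividing through by $-2ja$ at each step yields, after $2$ differentiations in total,
$$\int_{0}^{\infty} - \frac{5}{\left(a^{2} + t^{2}\right)^{3}} \, dt = - \frac{15 \pi}{16 a^{5}}.$$

Setting $a = \frac{1}{4}$:
$$I = - 960 \pi.$$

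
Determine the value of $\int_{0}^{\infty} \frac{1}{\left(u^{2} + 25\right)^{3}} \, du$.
$\frac{3 \pi}{50000}$

Start from the standard arctangent integral
$$J(a) = \int_{0}^{\infty} \frac{1}{a^{2} + u^{2}} \, du = \frac{\pi}{2 a}.$$

Differentiating under the integral sign with respect to $a$,
$$\frac{dJ}{da} = \int_{0}^{\infty} - \frac{2 a}{\left(a^{2} + u^{2}\right)^{2}} \, du = - \frac{\pi}{2 a^{2}},$$
so $\int_{0}^{\infty} \frac{1}{\left(a^{2} + u^{2}\right)^{2}} \, du = \frac{\pi}{4 a^{3}}$.

Repeating — each differentiation of $1/(u^2+a^2)^j$ produces $-2ja/(u^2+a^2)^{j+1}$ — and dividing through by $-2ja$ at each step yields, after $2$ differentiations in total,
$$\int_{0}^{\infty} \frac{1}{\left(a^{2} + u^{2}\right)^{3}} \, du = \frac{3 \pi}{16 a^{5}}.$$

Setting $a = 5$:
$$I = \frac{3 \pi}{50000}.$$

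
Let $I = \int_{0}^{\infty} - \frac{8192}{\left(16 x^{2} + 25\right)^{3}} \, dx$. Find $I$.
$- \frac{384 \pi}{3125}$

Recall the elementary integral
$$J(a) = \int_{0}^{\infty} - \frac{2}{a^{2} + x^{2}} \, dx = - \frac{\pi}{a}.$$

Differentiating under the integral sign with respect to $a$,
$$\frac{dJ}{da} = \int_{0}^{\infty} \frac{4 a}{\left(a^{2} + x^{2}\right)^{2}} \, dx = \frac{\pi}{a^{2}},$$
so $\int_{0}^{\infty} - \frac{2}{\left(a^{2} + x^{2}\right)^{2}} \, dx = - \frac{\pi}{2 a^{3}}$.

Repeating — each differentiation of $1/(x^2+a^2)^j$ produces $-2ja/(x^2+a^2)^{j+1}$ — and dividing through by $-2ja$ at each step yields, after $2$ differentiations in total,
$$\int_{0}^{\infty} - \frac{2}{\left(a^{2} + x^{2}\right)^{3}} \, dx = - \frac{3 \pi}{8 a^{5}}.$$

Setting $a = \frac{5}{4}$:
$$I = - \frac{384 \pi}{3125}.$$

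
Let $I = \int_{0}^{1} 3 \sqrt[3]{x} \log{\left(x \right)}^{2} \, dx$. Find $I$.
$\frac{81}{32}$

Begin with the known integral
$$J(a) = \int_{0}^{1} 3 x^{a} \, dx = \frac{3}{a + 1}.$$

Differentiating under the integral sign brings down a factor of $\ln x$:
$$\frac{dJ}{da} = \int_{0}^{1} 3 x^{a} \log{\left(x \right)} \, dx = - \frac{3}{\left(a + 1\right)^{2}}.$$

Repeating twice in total — each differentiation brings down another $\ln x$ — gives
$$\frac{d^{2}J}{da^{2}} = \int_{0}^{1} 3 x^{a} \log{\left(x \right)}^{2} \, dx = \frac{6}{\left(a + 1\right)^{3}},$$
and the integrand here is exactly the target integrand, so $I = \frac{6}{\left(a + 1\right)^{3}}$.

Setting $a = \frac{1}{3}$:
$$I = \frac{81}{32}.$$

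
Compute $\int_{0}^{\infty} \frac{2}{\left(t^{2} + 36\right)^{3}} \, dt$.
$\frac{\pi}{20736}$

Recall the elementary integral
$$J(a) = \int_{0}^{\infty} \frac{2}{a^{2} + t^{2}} \, dt = \frac{\pi}{a}.$$

Differentiating under the integral sign with respect to $a$,
$$\frac{dJ}{da} = \int_{0}^{\infty} - \frac{4 a}{\left(a^{2} + t^{2}\right)^{2}} \, dt = - \frac{\pi}{a^{2}},$$
so $\int_{0}^{\infty} \frac{2}{\left(a^{2} + t^{2}\right)^{2}} \, dt = \frac{\pi}{2 a^{3}}$.

Repeating — each differentiation of $1/(t^2+a^2)^j$ produces $-2ja/(t^2+a^2)^{j+1}$ — and dividing through by $-2ja$ at each step yields, after $2$ differentiations in total,
$$\int_{0}^{\infty} \frac{2}{\left(a^{2} + t^{2}\right)^{3}} \, dt = \frac{3 \pi}{8 a^{5}}.$$

Setting $a = 6$:
$$I = \frac{\pi}{20736}.$$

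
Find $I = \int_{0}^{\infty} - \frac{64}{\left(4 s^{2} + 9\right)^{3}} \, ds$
$- \frac{2 \pi}{81}$

Recall the elementary integral
$$J(a) = \int_{0}^{\infty} - \frac{1}{a^{2} + s^{2}} \, ds = - \frac{\pi}{2 a}.$$

Differentiating under the integral sign with respect to $a$,
$$\frac{dJ}{da} = \int_{0}^{\infty} \frac{2 a}{\left(a^{2} + s^{2}\right)^{2}} \, ds = \frac{\pi}{2 a^{2}},$$
so $\int_{0}^{\infty} - \frac{1}{\left(a^{2} + s^{2}\right)^{2}} \, ds = - \frac{\pi}{4 a^{3}}$.

Repeating — each differentiation of $1/(s^2+a^2)^j$ produces $-2ja/(s^2+a^2)^{j+1}$ — and dividing through by $-2ja$ at each step yields, after $2$ differentiations in total,
$$\int_{0}^{\infty} - \frac{1}{\left(a^{2} + s^{2}\right)^{3}} \, ds = - \frac{3 \pi}{16 a^{5}}.$$

Setting $a = \frac{3}{2}$:
$$I = - \frac{2 \pi}{81}.$$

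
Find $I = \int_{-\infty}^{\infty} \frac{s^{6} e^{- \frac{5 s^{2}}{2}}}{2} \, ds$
$\frac{3 \sqrt{10} \sqrt{\pi}}{250}$

Begin with the known integral
$$J(a) = \int_{-\infty}^{\infty} \frac{e^{- a s^{2}}}{2} \, ds = \frac{\sqrt{\pi}}{2 \sqrt{a}}.$$

Differentiating under the integral sign brings down a factor of $(-s^2)$:
$$\frac{dJ}{da} = \int_{-\infty}^{\infty} - \frac{s^{2} e^{- a s^{2}}}{2} \, ds = - \frac{\sqrt{\pi}}{4 a^{\frac{3}{2}}}.$$

Repeating $3$ times in total — each differentiation brings down another $(-s^2)$ — gives
$$\frac{d^{3}J}{da^{3}} = \int_{-\infty}^{\infty} - \frac{s^{6} e^{- a s^{2}}}{2} \, ds = - \frac{15 \sqrt{\pi}}{16 a^{\frac{7}{2}}},$$
and the integrand here is $(-1)^{3}$ times the target integrand, so $I = (-1)^{3}\,\frac{d^{3}J}{da^{3}} = \frac{15 \sqrt{\pi}}{16 a^{\frac{7}{2}}}$.

Setting $a = \frac{5}{2}$:
$$I = \frac{3 \sqrt{10} \sqrt{\pi}}{250}.$$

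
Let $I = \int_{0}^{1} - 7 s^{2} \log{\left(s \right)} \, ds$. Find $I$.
$\frac{7}{9}$

Consider the simpler parametrised integral
$$J(a) = \int_{0}^{1} - 7 s^{a} \, ds = - \frac{7}{a + 1}.$$

Differentiating under the integral sign brings down a factor of $\ln s$:
$$\frac{dJ}{da} = \int_{0}^{1} - 7 s^{a} \log{\left(s \right)} \, ds = \frac{7}{\left(a + 1\right)^{2}}.$$

The integral on the left is $I$, so $I = \frac{7}{\left(a + 1\right)^{2}}$.

Setting $a = 2$:
$$I = \frac{7}{9}.$$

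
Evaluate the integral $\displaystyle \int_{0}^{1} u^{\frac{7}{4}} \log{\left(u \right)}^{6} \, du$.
$\frac{11796480}{19487171}$

Consider the simpler parametrised integral
$$J(a) = \int_{0}^{1} u^{a} \, du = \frac{1}{a + 1}.$$

Differentiating under the integral sign brings down a factor of $\ln u$:
$$\frac{dJ}{da} = \int_{0}^{1} u^{a} \log{\left(u \right)} \, du = - \frac{1}{\left(a + 1\right)^{2}}.$$

Repeating $6$ times in total — each differentiation brings down another $\ln u$ — gives
$$\frac{d^{6}J}{da^{6}} = \int_{0}^{1} u^{a} \log{\left(u \right)}^{6} \, du = \frac{720}{\left(a + 1\right)^{7}},$$
and the integrand here is exactly the target integrand, so $I = \frac{720}{\left(a + 1\right)^{7}}$.

Setting $a = \frac{7}{4}$:
$$I = \frac{11796480}{19487171}.$$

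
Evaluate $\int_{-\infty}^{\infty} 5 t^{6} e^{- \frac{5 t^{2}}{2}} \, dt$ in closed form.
$\frac{3 \sqrt{10} \sqrt{\pi}}{25}$

Consider the simpler parametrised integral
$$J(a) = \int_{-\infty}^{\infty} 5 e^{- a t^{2}} \, dt = \frac{5 \sqrt{\pi}}{\sqrt{a}}.$$

Differentiating under the integral sign brings down a factor of $(-t^2)$:
$$\frac{dJ}{da} = \int_{-\infty}^{\infty} - 5 t^{2} e^{- a t^{2}} \, dt = - \frac{5 \sqrt{\pi}}{2 a^{\frac{3}{2}}}.$$

Repeating $3$ times in total — each differentiation brings down another $(-t^2)$ — gives
$$\frac{d^{3}J}{da^{3}} = \int_{-\infty}^{\infty} - 5 t^{6} e^{- a t^{2}} \, dt = - \frac{75 \sqrt{\pi}}{8 a^{\frac{7}{2}}},$$
and the integrand here is $(-1)^{3}$ times the target integrand, so $I = (-1)^{3}\,\frac{d^{3}J}{da^{3}} = \frac{75 \sqrt{\pi}}{8 a^{\frac{7}{2}}}$.

Setting $a = \frac{5}{2}$:
$$I = \frac{3 \sqrt{10} \sqrt{\pi}}{25}.$$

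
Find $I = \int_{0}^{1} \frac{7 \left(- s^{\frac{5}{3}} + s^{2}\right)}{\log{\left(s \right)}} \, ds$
$\log{\left(\frac{4782969}{2097152} \right)}$

Replace the exponent $\frac{5}{3}$ by a parameter $a$: let $I(a) = \int_{0}^{1} \frac{7 \left(s^{2} - s^{a}\right)}{\log{\left(s \right)}} \, ds$.

Since $\dfrac{\partial}{\partial a}\,s^{a} = s^{a} \ln s$, the $\ln s$ in the denominator cancels and
$$\frac{dI}{da} = \int_{0}^{1} -7 s^{a} \, ds = -7 \left[\frac{s^{a+1}}{a+1}\right]_0^1 = - \frac{7}{a + 1}.$$

Integrating with respect to $a$ gives $I(a) = \log{\left(\frac{2187}{\left(a + 1\right)^{7}} \right)} + C$.

At $a = 2$ the integrand is identically $0$, so $I(2) = 0$. The closed form gives $0$, hence $C = 0$.

Setting $a = \frac{5}{3}$:
$$I = \log{\left(\frac{4782969}{2097152} \right)}.$$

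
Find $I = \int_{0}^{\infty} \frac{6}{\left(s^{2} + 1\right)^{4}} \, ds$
$\frac{15 \pi}{16}$

Begin with the known result
$$J(a) = \int_{0}^{\infty} \frac{6}{a^{2} + s^{2}} \, ds = \frac{3 \pi}{a}.$$

Differentiating under the integral sign with respect to $a$,
$$\frac{dJ}{da} = \int_{0}^{\infty} - \frac{12 a}{\left(a^{2} + s^{2}\right)^{2}} \, ds = - \frac{3 \pi}{a^{2}},$$
so $\int_{0}^{\infty} \frac{6}{\left(a^{2} + s^{2}\right)^{2}} \, ds = \frac{3 \pi}{2 a^{3}}$.

Repeating — each differentiation of $1/(s^2+a^2)^j$ produces $-2ja/(s^2+a^2)^{j+1}$ — and dividing through by $-2ja$ at each step yields, after $3$ differentiations in total,
$$\int_{0}^{\infty} \frac{6}{\left(a^{2} + s^{2}\right)^{4}} \, ds = \frac{15 \pi}{16 a^{7}}.$$

Setting $a = 1$:
$$I = \frac{15 \pi}{16}.$$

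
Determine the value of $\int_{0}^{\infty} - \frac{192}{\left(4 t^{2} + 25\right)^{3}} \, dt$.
$- \frac{18 \pi}{3125}$

Begin with the known result
$$J(a) = \int_{0}^{\infty} - \frac{3}{a^{2} + t^{2}} \, dt = - \frac{3 \pi}{2 a}.$$

Differentiating under the integral sign with respect to $a$,
$$\frac{dJ}{da} = \int_{0}^{\infty} \frac{6 a}{\left(a^{2} + t^{2}\right)^{2}} \, dt = \frac{3 \pi}{2 a^{2}},$$
so $\int_{0}^{\infty} - \frac{3}{\left(a^{2} + t^{2}\right)^{2}} \, dt = - \frac{3 \pi}{4 a^{3}}$.

Repeating — each differentiation of $1/(t^2+a^2)^j$ produces $-2ja/(t^2+a^2)^{j+1}$ — and dividing through by $-2ja$ at each step yields, after $2$ differentiations in total,
$$\int_{0}^{\infty} - \frac{3}{\left(a^{2} + t^{2}\right)^{3}} \, dt = - \frac{9 \pi}{16 a^{5}}.$$

Setting $a = \frac{5}{2}$:
$$I = - \frac{18 \pi}{3125}.$$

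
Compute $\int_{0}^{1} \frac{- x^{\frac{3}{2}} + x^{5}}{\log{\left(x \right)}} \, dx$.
$\log{\left(\frac{12}{5} \right)}$

Consider the one-parameter family: let $I(a) = \int_{0}^{1} \frac{- x^{\frac{3}{2}} + x^{a}}{\log{\left(x \right)}} \, dx$.

Since $\dfrac{\partial}{\partial a}\,x^{a} = x^{a} \ln x$, the $\ln x$ in the denominator cancels and
$$\frac{dI}{da} = \int_{0}^{1} x^{a} \, dx = \left[\frac{x^{a+1}}{a+1}\right]_0^1 = \frac{1}{a + 1}.$$

Integrating with respect to $a$ gives $I(a) = \log{\left(\frac{2 a}{5} + \frac{2}{5} \right)} + C$.

At $a = \frac{3}{2}$ the integrand is identically $0$, so $I(\frac{3}{2}) = 0$. The closed form gives $0$, hence $C = 0$.

Setting $a = 5$:
$$I = \log{\left(\frac{12}{5} \right)}.$$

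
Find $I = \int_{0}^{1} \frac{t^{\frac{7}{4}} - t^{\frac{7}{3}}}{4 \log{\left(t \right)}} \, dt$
$\log{\left(\frac{\sqrt[4]{8250}}{10} \right)}$

Replace the exponent $\frac{7}{4}$ by a parameter $a$: let $I(a) = \int_{0}^{1} \frac{- t^{\frac{7}{3}} + t^{a}}{4 \log{\left(t \right)}} \, dt$.

Since $\dfrac{\partial}{\partial a}\,t^{a} = t^{a} \ln t$, the $\ln t$ in the denominator cancels and
$$\frac{dI}{da} = \int_{0}^{1} \frac{1}{4} t^{a} \, dt = \frac{1}{4} \left[\frac{t^{a+1}}{a+1}\right]_0^1 = \frac{1}{4 \left(a + 1\right)}.$$

Integrating with respect to $a$ gives $I(a) = \frac{\log{\left(a + 1 \right)}}{4} - \frac{\log{\left(10 \right)}}{4} + \frac{\log{\left(3 \right)}}{4} + C$.

At $a = \frac{7}{3}$ the integrand is identically $0$, so $I(\frac{7}{3}) = 0$. The closed form gives $0$, hence $C = 0$.

Setting $a = \frac{7}{4}$:
$$I = \log{\left(\frac{\sqrt[4]{8250}}{10} \right)}.$$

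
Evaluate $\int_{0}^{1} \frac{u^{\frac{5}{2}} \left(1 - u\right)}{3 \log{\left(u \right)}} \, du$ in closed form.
$- \log{\left(3 \right)} + \frac{\log{\left(21 \right)}}{3}$

Consider the one-parameter family: let $I(a) = \int_{0}^{1} \frac{- u^{\frac{7}{2}} + u^{a}}{3 \log{\left(u \right)}} \, du$.

Since $\dfrac{\partial}{\partial a}\,u^{a} = u^{a} \ln u$, the $\ln u$ in the denominator cancels and
$$\frac{dI}{da} = \int_{0}^{1} \frac{1}{3} u^{a} \, du = \frac{1}{3} \left[\frac{u^{a+1}}{a+1}\right]_0^1 = \frac{1}{3 \left(a + 1\right)}.$$

Integrating with respect to $a$ gives $I(a) = \log{\left(\frac{\sqrt[3]{6} \sqrt[3]{a + 1}}{3} \right)} + C$.

At $a = \frac{7}{2}$ the integrand is identically $0$, so $I(\frac{7}{2}) = 0$. The closed form gives $0$, hence $C = 0$.

Setting $a = \frac{5}{2}$:
$$I = - \log{\left(3 \right)} + \frac{\log{\left(21 \right)}}{3}.$$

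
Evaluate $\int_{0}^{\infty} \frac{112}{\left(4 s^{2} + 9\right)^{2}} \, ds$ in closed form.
$\frac{14 \pi}{27}$

Begin with the known result
$$J(a) = \int_{0}^{\infty} \frac{7}{a^{2} + s^{2}} \, ds = \frac{7 \pi}{2 a}.$$

Differentiating under the integral sign with respect to $a$,
$$\frac{dJ}{da} = \int_{0}^{\infty} - \frac{14 a}{\left(a^{2} + s^{2}\right)^{2}} \, ds = - \frac{7 \pi}{2 a^{2}},$$
so $\int_{0}^{\infty} \frac{7}{\left(a^{2} + s^{2}\right)^{2}} \, ds = \frac{7 \pi}{4 a^{3}}$.

Setting $a = \frac{3}{2}$:
$$I = \frac{14 \pi}{27}.$$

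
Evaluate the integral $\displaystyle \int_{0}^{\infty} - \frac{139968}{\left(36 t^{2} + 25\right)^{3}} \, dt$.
$- \frac{4374 \pi}{3125}$

Begin with the known result
$$J(a) = \int_{0}^{\infty} - \frac{3}{a^{2} + t^{2}} \, dt = - \frac{3 \pi}{2 a}.$$

Differentiating under the integral sign with respect to $a$,
$$\frac{dJ}{da} = \int_{0}^{\infty} \frac{6 a}{\left(a^{2} + t^{2}\right)^{2}} \, dt = \frac{3 \pi}{2 a^{2}},$$
so $\int_{0}^{\infty} - \frac{3}{\left(a^{2} + t^{2}\right)^{2}} \, dt = - \frac{3 \pi}{4 a^{3}}$.

Repeating — each differentiation of $1/(t^2+a^2)^j$ produces $-2ja/(t^2+a^2)^{j+1}$ — and dividing through by $-2ja$ at each step yields, after $2$ differentiations in total,
$$\int_{0}^{\infty} - \frac{3}{\left(a^{2} + t^{2}\right)^{3}} \, dt = - \frac{9 \pi}{16 a^{5}}.$$

Setting $a = \frac{5}{6}$:
$$I = - \frac{4374 \pi}{3125}.$$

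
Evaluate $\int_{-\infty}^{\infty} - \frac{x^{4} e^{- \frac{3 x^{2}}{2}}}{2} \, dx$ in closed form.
$- \frac{\sqrt{6} \sqrt{\pi}}{18}$

Begin with the known integral
$$J(a) = \int_{-\infty}^{\infty} - \frac{e^{- a x^{2}}}{2} \, dx = - \frac{\sqrt{\pi}}{2 \sqrt{a}}.$$

Differentiating under the integral sign brings down a factor of $(-x^2)$:
$$\frac{dJ}{da} = \int_{-\infty}^{\infty} \frac{x^{2} e^{- a x^{2}}}{2} \, dx = \frac{\sqrt{\pi}}{4 a^{\frac{3}{2}}}.$$

Repeating twice in total — each differentiation brings down another $(-x^2)$ — gives
$$\frac{d^{2}J}{da^{2}} = \int_{-\infty}^{\infty} - \frac{x^{4} e^{- a x^{2}}}{2} \, dx = - \frac{3 \sqrt{\pi}}{8 a^{\frac{5}{2}}},$$
and the integrand here is exactly the target integrand, so $I = - \frac{3 \sqrt{\pi}}{8 a^{\frac{5}{2}}}$.

Setting $a = \frac{3}{2}$:
$$I = - \frac{\sqrt{6} \sqrt{\pi}}{18}.$$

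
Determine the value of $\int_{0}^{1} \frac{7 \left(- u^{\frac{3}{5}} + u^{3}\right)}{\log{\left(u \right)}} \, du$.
$\log{\left(\frac{78125}{128} \right)}$

Consider the one-parameter family: let $I(a) = \int_{0}^{1} \frac{7 \left(- u^{\frac{3}{5}} + u^{a}\right)}{\log{\left(u \right)}} \, du$.

Since $\dfrac{\partial}{\partial a}\,u^{a} = u^{a} \ln u$, the $\ln u$ in the denominator cancels and
$$\frac{dI}{da} = \int_{0}^{1} 7 u^{a} \, du = 7 \left[\frac{u^{a+1}}{a+1}\right]_0^1 = \frac{7}{a + 1}.$$

Integrating with respect to $a$ gives $I(a) = \log{\left(\frac{78125 \left(a + 1\right)^{7}}{2097152} \right)} + C$.

At $a = \frac{3}{5}$ the integrand is identically $0$, so $I(\frac{3}{5}) = 0$. The closed form gives $0$, hence $C = 0$.

Setting $a = 3$:
$$I = \log{\left(\frac{78125}{128} \right)}.$$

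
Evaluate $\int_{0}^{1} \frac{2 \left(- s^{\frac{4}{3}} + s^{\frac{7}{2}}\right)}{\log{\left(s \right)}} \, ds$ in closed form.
$\log{\left(\frac{729}{196} \right)}$

Introduce a parameter $a$ in the exponent: let $I(a) = \int_{0}^{1} \frac{2 \left(- s^{\frac{4}{3}} + s^{a}\right)}{\log{\left(s \right)}} \, ds$.

Since $\dfrac{\partial}{\partial a}\,s^{a} = s^{a} \ln s$, the $\ln s$ in the denominator cancels and
$$\frac{dI}{da} = \int_{0}^{1} 2 s^{a} \, ds = 2 \left[\frac{s^{a+1}}{a+1}\right]_0^1 = \frac{2}{a + 1}.$$

Integrating with respect to $a$ gives $I(a) = \log{\left(\frac{9 \left(a + 1\right)^{2}}{49} \right)} + C$.

At $a = \frac{4}{3}$ the integrand is identically $0$, so $I(\frac{4}{3}) = 0$. The closed form gives $0$, hence $C = 0$.

Setting $a = \frac{7}{2}$:
$$I = \log{\left(\frac{729}{196} \right)}.$$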